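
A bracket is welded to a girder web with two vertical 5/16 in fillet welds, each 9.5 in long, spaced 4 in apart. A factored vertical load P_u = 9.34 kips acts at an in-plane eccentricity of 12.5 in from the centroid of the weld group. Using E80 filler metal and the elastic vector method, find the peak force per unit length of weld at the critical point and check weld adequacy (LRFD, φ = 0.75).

f_max ≈ 2.97 kip/in; adequate

E80XX → F_EXX = 80 ksi.
Total weld length L_w = 19 in. Treat welds as unit-width lines.
Polar moment about centroid: J = 2[d³/12 + d(b/2)²] = 2[9.5³/12 + 9.5×2²] = 218.9 in³.
Direct shear f_v = P/L_w = 9.34 / 19 = 0.4916 kip/in (vertical).
Torsion M = P·e = 9.34 × 12.5 = 116.75 kip·in.
Critical point at (x, y) = (2, 4.75) from centroid. f_tx = M·y/J = 2.533 kip/in; f_ty = M·x/J = 1.067 kip/in.
Resultant f_max = √[f_tx² + (f_v + f_ty)²] = √[2.533² + (0.4916 + 1.067)²] = 2.974 kip/in.
Capacity per unit length: φr_n = 0.75 × 0.6 × 80 × (0.707 × 0.3125) = 7.954 kip/in.
2.974 ≤ 7.954 → adequate.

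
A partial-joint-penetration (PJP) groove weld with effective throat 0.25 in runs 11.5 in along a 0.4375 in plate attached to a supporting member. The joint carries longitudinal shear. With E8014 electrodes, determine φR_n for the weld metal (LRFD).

E80XX → F_EXX = 80 ksi.
Effective throat (given) t_e = 0.25 in.
A_we = 0.25 × 11.5 = 2.875 in².
F_nw = 0.6 F_EXX = 48 ksi.
φR_n = 0.75 × 48 × 2.875 = 103.5 kip.

φR_n ≈ 104 kip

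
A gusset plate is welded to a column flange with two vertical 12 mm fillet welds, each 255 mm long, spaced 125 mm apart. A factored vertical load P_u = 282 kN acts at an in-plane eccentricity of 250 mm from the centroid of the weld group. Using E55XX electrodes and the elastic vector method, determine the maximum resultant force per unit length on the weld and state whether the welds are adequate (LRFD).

f_max ≈ 2400 N/mm; NOT adequate

E55XX → F_EXX = 550 MPa.
Total weld length L_w = 510 mm. Treat welds as unit-width lines.
Polar moment about centroid: J = 2[d³/12 + d(b/2)²] = 2[255³/12 + 255×62.5²] = 4756000 mm³.
Direct shear f_v = P/L_w = 282×10³ / 510 = 552.9 N/mm (vertical).
Torsion M = P·e = 282×10³ × 250 = 70500000 N·mm.
Critical point at (x, y) = (62.5, 127.5) from centroid. f_tx = M·y/J = 1890 N/mm; f_ty = M·x/J = 926.5 N/mm.
Resultant f_max = √[f_tx² + (f_v + f_ty)²] = √[1890² + (552.9 + 926.5)²] = 2400 N/mm.
Capacity per unit length: φr_n = 0.75 × 0.6 × 550 × (0.707 × 12) = 2100 N/mm.
2400 > 2100 → NOT adequate.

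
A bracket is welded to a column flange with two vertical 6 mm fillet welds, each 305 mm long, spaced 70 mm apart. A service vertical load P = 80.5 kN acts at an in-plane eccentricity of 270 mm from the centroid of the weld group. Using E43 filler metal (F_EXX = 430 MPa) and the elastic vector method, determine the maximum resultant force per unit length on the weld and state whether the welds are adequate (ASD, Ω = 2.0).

Total weld length L_w = 610 mm. Treat welds as unit-width lines.
Polar moment about centroid: J = 2[d³/12 + d(b/2)²] = 2[305³/12 + 305×35²] = 5476000 mm³.
Direct shear f_v = P/L_w = 80.5×10³ / 610 = 132 N/mm (vertical).
Torsion M = P·e = 80.5×10³ × 270 = 21735000 N·mm.
Critical point at (x, y) = (35, 152.5) from centroid. f_tx = M·y/J = 605.3 N/mm; f_ty = M·x/J = 138.9 N/mm.
Resultant f_max = √[f_tx² + (f_v + f_ty)²] = √[605.3² + (132 + 138.9)²] = 663.1 N/mm.
Capacity per unit length: r_n/Ω = (1/2.0) × 0.6 × 430 × (0.707 × 6) = 547.2 N/mm.
663.1 > 547.2 → NOT adequate.

f_max ≈ 663 N/mm; NOT adequate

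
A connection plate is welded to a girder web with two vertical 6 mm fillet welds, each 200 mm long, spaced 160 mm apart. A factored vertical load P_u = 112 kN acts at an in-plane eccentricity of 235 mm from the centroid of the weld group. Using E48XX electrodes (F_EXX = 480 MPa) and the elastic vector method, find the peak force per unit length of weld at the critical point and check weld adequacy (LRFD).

f_max ≈ 1060 N/mm; NOT adequate

Total weld length L_w = 400 mm. Treat welds as unit-width lines.
Polar moment about centroid: J = 2[d³/12 + d(b/2)²] = 2[200³/12 + 200×80²] = 3893000 mm³.
Direct shear f_v = P/L_w = 112×10³ / 400 = 280 N/mm (vertical).
Torsion M = P·e = 112×10³ × 235 = 26320000 N·mm.
Critical point at (x, y) = (80, 100) from centroid. f_tx = M·y/J = 676 N/mm; f_ty = M·x/J = 540.8 N/mm.
Resultant f_max = √[f_tx² + (f_v + f_ty)²] = √[676² + (280 + 540.8)²] = 1063 N/mm.
Capacity per unit length: φr_n = 0.75 × 0.6 × 480 × (0.707 × 6) = 916.3 N/mm.
1063 > 916.3 → NOT adequate.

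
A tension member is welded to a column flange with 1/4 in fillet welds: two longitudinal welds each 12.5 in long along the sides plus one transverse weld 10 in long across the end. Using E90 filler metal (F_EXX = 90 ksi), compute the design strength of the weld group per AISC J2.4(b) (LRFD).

t_e = 0.707 × 0.25 = 0.1767 in.
R_nwl = 0.6 × 90 × 0.1767 × 25 = 238.6 kips (longitudinal, 2 welds).
R_nwt = 0.6 × 90 × 0.1767 × 10 = 95.44 kips (transverse, base value).
(i) R_nwl + R_nwt = 334.1 kips; (ii) 0.85 R_nwl + 1.5 R_nwt = 346 kips.
R_n = max = 346 kips [governs: (ii)]; φR_n = 259.5 kips.

φR_n ≈ 259 kips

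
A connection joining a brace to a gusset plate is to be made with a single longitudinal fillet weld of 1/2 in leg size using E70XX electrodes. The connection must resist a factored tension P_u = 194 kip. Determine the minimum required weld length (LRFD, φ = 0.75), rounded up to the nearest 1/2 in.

L = 17.5 in

E70XX → F_EXX = 70 ksi.
Throat t_e = 0.707 × 0.5 = 0.3535 in.
φr_n = 0.75 × 0.6 × 70 × 0.3535 = 11.14 kip/in.
L_req = P_u / φr_n = 194 / 11.14 = 17.42 in total.
Round up → use L = 17.5 in.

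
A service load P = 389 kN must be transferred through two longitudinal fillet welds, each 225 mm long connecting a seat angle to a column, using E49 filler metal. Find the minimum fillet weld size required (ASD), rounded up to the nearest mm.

w = 9 mm

E49XX → F_EXX = 490 MPa.
Total weld length L = 450 mm.
Required throat t_e = P × Ω / (0.6 F_EXX × L) = 389 × 2.0 / (0.6 × 490 × 450 × 10⁻³) = 5.881 mm.
Required leg w = t_e / 0.707 = 8.318 mm → use 9 mm.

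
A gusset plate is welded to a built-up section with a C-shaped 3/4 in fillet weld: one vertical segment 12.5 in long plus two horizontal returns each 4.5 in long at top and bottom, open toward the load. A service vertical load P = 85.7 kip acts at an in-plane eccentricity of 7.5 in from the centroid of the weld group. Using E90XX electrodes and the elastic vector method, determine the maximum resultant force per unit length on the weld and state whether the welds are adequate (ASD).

E90XX → F_EXX = 90 ksi.
Total weld length L_w = 21.5 in. Treat welds as unit-width lines.
Centroid: x̄ = 2×4.5×2.25 / 21.5 = 0.9419 in from the vertical weld.
Polar moment about centroid: J = I_x + I_y = [12.5³/12 + 2×4.5×6.25²] + [12.5×0.9419² + 2(4.5³/12 + 4.5×1.308²)] = 556 in³.
Direct shear f_v = P/L_w = 85.7 / 21.5 = 3.986 kip/in (vertical).
Torsion M = P·e = 85.7 × 7.5 = 642.75 kip·in.
Critical point at (x, y) = (3.558, 6.25) from centroid. f_tx = M·y/J = 7.225 kip/in; f_ty = M·x/J = 4.113 kip/in.
Resultant f_max = √[f_tx² + (f_v + f_ty)²] = √[7.225² + (3.986 + 4.113)²] = 10.85 kip/in.
Capacity per unit length: r_n/Ω = (1/2.0) × 0.6 × 90 × (0.707 × 0.75) = 14.32 kip/in.
10.85 ≤ 14.32 → adequate.

f_max ≈ 10.9 kip/in; adequate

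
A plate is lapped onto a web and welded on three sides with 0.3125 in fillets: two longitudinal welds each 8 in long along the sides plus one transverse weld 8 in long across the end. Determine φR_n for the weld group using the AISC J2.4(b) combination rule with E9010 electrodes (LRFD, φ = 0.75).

φR_n ≈ 229 kips

E90XX → F_EXX = 90 ksi.
t_e = 0.707 × 0.3125 = 0.2209 in.
R_nwl = 0.6 × 90 × 0.2209 × 16 = 190.9 kips (longitudinal, 2 welds).
R_nwt = 0.6 × 90 × 0.2209 × 8 = 95.44 kips (transverse, base value).
(i) R_nwl + R_nwt = 286.3 kips; (ii) 0.85 R_nwl + 1.5 R_nwt = 305.4 kips.
R_n = max = 305.4 kips [governs: (ii)]; φR_n = 229.1 kips.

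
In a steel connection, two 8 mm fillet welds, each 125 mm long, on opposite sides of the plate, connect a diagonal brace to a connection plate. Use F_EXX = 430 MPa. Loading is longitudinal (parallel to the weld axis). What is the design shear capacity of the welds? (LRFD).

Effective throat t_e = 0.707 × 8 = 5.656 mm.
Total length L = 250 mm; A_we = 5.656 × 250 = 1414 mm².
F_nw = 0.6 F_EXX = 0.6 × 430 = 258 MPa.
φR_n = 0.75 × 258 × 1414 × 10⁻³ = 273.6 kN.

φR_n ≈ 274 kN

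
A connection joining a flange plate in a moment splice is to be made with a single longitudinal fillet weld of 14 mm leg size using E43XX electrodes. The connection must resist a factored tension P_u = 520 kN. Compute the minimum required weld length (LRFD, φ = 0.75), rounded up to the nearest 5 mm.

E43XX → F_EXX = 430 MPa.
Throat t_e = 0.707 × 14 = 9.898 mm.
φr_n = 0.75 × 0.6 × 430 × 9.898 × 10⁻³ = 1.915 kN/mm.
L_req = P_u / φr_n = 520 / 1.915 = 271.5 mm total.
Round up → use L = 275 mm.

L = 275 mm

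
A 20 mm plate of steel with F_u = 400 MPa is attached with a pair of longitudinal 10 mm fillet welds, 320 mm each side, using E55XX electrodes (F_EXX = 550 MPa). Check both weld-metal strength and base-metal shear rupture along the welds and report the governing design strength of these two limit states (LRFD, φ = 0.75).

φR_n ≈ 1120 kN (weld metal governs)

t_e = 0.707 × 10 = 7.07 mm; L = 640 mm.
Weld metal: φR_n = 0.75 × 0.6 × 550 × 7.07 × 640 × 10⁻³ = 1120 kN.
Base metal (shear rupture): φR_n = 0.75 × 0.6 × 400 × 20 × 640 × 10⁻³ = 2304 kN.
Governing: weld metal.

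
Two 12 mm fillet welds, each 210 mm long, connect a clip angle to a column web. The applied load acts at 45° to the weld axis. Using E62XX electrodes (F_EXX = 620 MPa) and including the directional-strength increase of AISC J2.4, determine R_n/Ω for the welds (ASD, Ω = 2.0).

t_e = 0.707 × 12 = 8.484 mm; A_we = 8.484 × 420 = 3563 mm².
Directional factor: 1.0 + 0.5 sin^1.5(45°) = 1.297.
F_nw = 0.6 × 620 × 1.297 = 482.6 MPa.
R_n/Ω = (482.6 × 3563) / 2.0 × 10⁻³ = 859.8 kN.

R_n/Ω ≈ 860 kN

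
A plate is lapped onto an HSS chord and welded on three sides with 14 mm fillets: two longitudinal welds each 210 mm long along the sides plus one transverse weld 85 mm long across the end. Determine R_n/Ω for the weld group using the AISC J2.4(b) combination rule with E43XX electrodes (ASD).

E43XX → F_EXX = 430 MPa.
t_e = 0.707 × 14 = 9.898 mm.
R_nwl = 0.6 × 430 × 9.898 × 420 × 10⁻³ = 1073 kN (longitudinal, 2 welds).
R_nwt = 0.6 × 430 × 9.898 × 85 × 10⁻³ = 217.1 kN (transverse, base value).
(i) R_nwl + R_nwt = 1290 kN; (ii) 0.85 R_nwl + 1.5 R_nwt = 1237 kN.
R_n = max = 1290 kN [governs: (i)]; R_n/Ω = 644.8 kN.

R_n/Ω ≈ 645 kN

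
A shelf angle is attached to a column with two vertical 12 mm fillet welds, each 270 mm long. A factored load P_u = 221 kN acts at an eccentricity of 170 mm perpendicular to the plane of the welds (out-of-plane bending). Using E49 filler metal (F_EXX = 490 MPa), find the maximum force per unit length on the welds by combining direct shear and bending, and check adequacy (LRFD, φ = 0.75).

f_max ≈ 1600 N/mm; adequate

L_w = 2 × 270 = 540 mm; section modulus (unit throat) S = 2 × L²/6 = 24300 mm².
Direct shear f_v = P/L_w = 221×10³/540 = 409.3 N/mm.
Moment M = P × e = 221×10³ × 170 = 37570000 N·mm; bending f_b = M/S = 1546 N/mm.
f_max = √(f_v² + f_b²) = √(409.3² + 1546²) = 1599 N/mm.
φr_n = 0.75 × 0.6 × 490 × (0.707 × 12) = 1871 N/mm → adequate.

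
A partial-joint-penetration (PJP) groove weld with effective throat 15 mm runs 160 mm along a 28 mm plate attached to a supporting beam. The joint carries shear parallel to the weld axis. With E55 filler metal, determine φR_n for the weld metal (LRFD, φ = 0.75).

φR_n ≈ 594 kN

E55XX → F_EXX = 550 MPa.
Effective throat (given) t_e = 15 mm.
A_we = 15 × 160 = 2400 mm².
F_nw = 0.6 F_EXX = 330 MPa.
φR_n = 0.75 × 330 × 2400 × 10⁻³ = 594 kN.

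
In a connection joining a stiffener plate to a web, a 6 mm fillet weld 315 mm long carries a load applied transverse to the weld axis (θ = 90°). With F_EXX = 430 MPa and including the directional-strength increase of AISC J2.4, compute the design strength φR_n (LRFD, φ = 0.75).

φR_n ≈ 388 kN

t_e = 0.707 × 6 = 4.242 mm; A_we = 4.242 × 315 = 1336 mm².
Directional factor: 1.0 + 0.5 sin^1.5(90°) = 1.5.
F_nw = 0.6 × 430 × 1.5 = 387 MPa.
φR_n = 0.75 × 387 × 1336 × 10⁻³ = 387.8 kN.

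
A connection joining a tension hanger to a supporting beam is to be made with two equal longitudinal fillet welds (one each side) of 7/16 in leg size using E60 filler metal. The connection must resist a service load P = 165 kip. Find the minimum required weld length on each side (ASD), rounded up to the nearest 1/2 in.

E60XX → F_EXX = 60 ksi.
Throat t_e = 0.707 × 0.4375 = 0.3093 in.
r_n/Ω = (0.6 × 60 × 0.3093) / 2.0 = 5.568 kip/in.
L_req = P / (r_n/Ω) = 165 / 5.568 = 29.64 in total.
Per side: 29.64 / 2 = 14.82 in.
Round up → use L = 15 in on each side.

L = 15 in on each side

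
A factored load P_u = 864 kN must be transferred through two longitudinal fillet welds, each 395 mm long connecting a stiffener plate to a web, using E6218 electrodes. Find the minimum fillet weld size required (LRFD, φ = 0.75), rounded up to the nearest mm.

E62XX → F_EXX = 620 MPa.
Total weld length L = 790 mm.
Required throat t_e = P_u / (φ × 0.6 F_EXX × L) = 864 / (0.75 × 0.6 × 620 × 790 × 10⁻³) = 3.92 mm.
Required leg w = t_e / 0.707 = 5.545 mm → use 6 mm.

w = 6 mm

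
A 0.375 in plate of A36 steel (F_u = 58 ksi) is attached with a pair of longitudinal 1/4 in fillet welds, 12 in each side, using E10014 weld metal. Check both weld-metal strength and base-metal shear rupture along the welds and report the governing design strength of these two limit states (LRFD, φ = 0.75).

E100XX → F_EXX = 100 ksi.
t_e = 0.707 × 0.25 = 0.1767 in; L = 24 in.
Weld metal: φR_n = 0.75 × 0.6 × 100 × 0.1767 × 24 = 190.9 kip.
Base metal (shear rupture): φR_n = 0.75 × 0.6 × 58 × 0.375 × 24 = 234.9 kip.
Governing: weld metal.

φR_n ≈ 191 kip (weld metal governs)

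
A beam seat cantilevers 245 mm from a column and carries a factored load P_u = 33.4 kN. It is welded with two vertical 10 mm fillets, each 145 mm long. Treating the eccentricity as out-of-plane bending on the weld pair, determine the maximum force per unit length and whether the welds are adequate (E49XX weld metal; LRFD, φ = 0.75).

f_max ≈ 1170 N/mm; adequate

E49XX → F_EXX = 490 MPa.
L_w = 2 × 145 = 290 mm; section modulus (unit throat) S = 2 × L²/6 = 7008 mm².
Direct shear f_v = P/L_w = 33.4×10³/290 = 115.2 N/mm.
Moment M = P × e = 33.4×10³ × 245 = 8183000 N·mm; bending f_b = M/S = 1168 N/mm.
f_max = √(f_v² + f_b²) = √(115.2² + 1168²) = 1173 N/mm.
φr_n = 0.75 × 0.6 × 490 × (0.707 × 10) = 1559 N/mm → adequate.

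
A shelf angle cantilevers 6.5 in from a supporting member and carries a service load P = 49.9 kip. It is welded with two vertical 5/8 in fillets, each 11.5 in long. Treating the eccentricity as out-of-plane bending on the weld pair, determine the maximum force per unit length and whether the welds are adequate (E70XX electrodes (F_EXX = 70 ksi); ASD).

L_w = 2 × 11.5 = 23 in; section modulus (unit throat) S = 2 × L²/6 = 44.08 in².
Direct shear f_v = P/L_w = 49.9/23 = 2.17 kip/in.
Moment M = P × e = 49.9 × 6.5 = 324.35 kip·in; bending f_b = M/S = 7.358 kip/in.
f_max = √(f_v² + f_b²) = √(2.17² + 7.358²) = 7.671 kip/in.
r_n/Ω = (1/2.0) × 0.6 × 70 × (0.707 × 0.625) = 9.279 kip/in → adequate.

f_max ≈ 7.67 kip/in; adequate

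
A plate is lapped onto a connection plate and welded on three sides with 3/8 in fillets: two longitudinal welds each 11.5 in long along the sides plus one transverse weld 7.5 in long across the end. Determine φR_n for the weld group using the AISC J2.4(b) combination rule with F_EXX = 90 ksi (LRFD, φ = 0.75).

φR_n ≈ 331 kips

t_e = 0.707 × 0.375 = 0.2651 in.
R_nwl = 0.6 × 90 × 0.2651 × 23 = 329.3 kips (longitudinal, 2 welds).
R_nwt = 0.6 × 90 × 0.2651 × 7.5 = 107.4 kips (transverse, base value).
(i) R_nwl + R_nwt = 436.7 kips; (ii) 0.85 R_nwl + 1.5 R_nwt = 441 kips.
R_n = max = 441 kips [governs: (ii)]; φR_n = 330.7 kips.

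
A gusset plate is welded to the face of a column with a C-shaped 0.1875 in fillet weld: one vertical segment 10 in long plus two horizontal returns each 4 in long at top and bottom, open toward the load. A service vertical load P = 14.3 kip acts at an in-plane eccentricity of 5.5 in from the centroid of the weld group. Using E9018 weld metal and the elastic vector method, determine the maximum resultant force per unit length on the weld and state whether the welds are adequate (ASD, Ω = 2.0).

E90XX → F_EXX = 90 ksi.
Total weld length L_w = 18 in. Treat welds as unit-width lines.
Centroid: x̄ = 2×4×2 / 18 = 0.8889 in from the vertical weld.
Polar moment about centroid: J = I_x + I_y = [10³/12 + 2×4×5²] + [10×0.8889² + 2(4³/12 + 4×1.111²)] = 311.8 in³.
Direct shear f_v = P/L_w = 14.3 / 18 = 0.7944 kip/in (vertical).
Torsion M = P·e = 14.3 × 5.5 = 78.65 kip·in.
Critical point at (x, y) = (3.111, 5) from centroid. f_tx = M·y/J = 1.261 kip/in; f_ty = M·x/J = 0.7848 kip/in.
Resultant f_max = √[f_tx² + (f_v + f_ty)²] = √[1.261² + (0.7944 + 0.7848)²] = 2.021 kip/in.
Capacity per unit length: r_n/Ω = (1/2.0) × 0.6 × 90 × (0.707 × 0.1875) = 3.579 kip/in.
2.021 ≤ 3.579 → adequate.

f_max ≈ 2.02 kip/in; adequate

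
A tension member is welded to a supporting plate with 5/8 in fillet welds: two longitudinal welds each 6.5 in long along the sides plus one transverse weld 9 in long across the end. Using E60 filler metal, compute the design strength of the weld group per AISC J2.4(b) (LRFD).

φR_n ≈ 293 kip

E60XX → F_EXX = 60 ksi.
t_e = 0.707 × 0.625 = 0.4419 in.
R_nwl = 0.6 × 60 × 0.4419 × 13 = 206.8 kip (longitudinal, 2 welds).
R_nwt = 0.6 × 60 × 0.4419 × 9 = 143.2 kip (transverse, base value).
(i) R_nwl + R_nwt = 350 kip; (ii) 0.85 R_nwl + 1.5 R_nwt = 390.5 kip.
R_n = max = 390.5 kip [governs: (ii)]; φR_n = 292.9 kip.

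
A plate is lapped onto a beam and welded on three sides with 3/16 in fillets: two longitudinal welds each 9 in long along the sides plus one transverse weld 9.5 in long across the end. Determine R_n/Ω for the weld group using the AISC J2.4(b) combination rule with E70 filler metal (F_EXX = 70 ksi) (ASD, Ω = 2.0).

R_n/Ω ≈ 82.3 kips

t_e = 0.707 × 0.1875 = 0.1326 in.
R_nwl = 0.6 × 70 × 0.1326 × 18 = 100.2 kips (longitudinal, 2 welds).
R_nwt = 0.6 × 70 × 0.1326 × 9.5 = 52.89 kips (transverse, base value).
(i) R_nwl + R_nwt = 153.1 kips; (ii) 0.85 R_nwl + 1.5 R_nwt = 164.5 kips.
R_n = max = 164.5 kips [governs: (ii)]; R_n/Ω = 82.26 kips.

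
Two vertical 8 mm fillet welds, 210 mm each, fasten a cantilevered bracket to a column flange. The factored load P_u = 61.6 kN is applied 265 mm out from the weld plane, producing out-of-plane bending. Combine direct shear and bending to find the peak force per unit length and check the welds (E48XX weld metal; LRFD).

f_max ≈ 1120 N/mm; adequate

E48XX → F_EXX = 480 MPa.
L_w = 2 × 210 = 420 mm; section modulus (unit throat) S = 2 × L²/6 = 14700 mm².
Direct shear f_v = P/L_w = 61.6×10³/420 = 146.7 N/mm.
Moment M = P × e = 61.6×10³ × 265 = 16324000 N·mm; bending f_b = M/S = 1110 N/mm.
f_max = √(f_v² + f_b²) = √(146.7² + 1110²) = 1120 N/mm.
φr_n = 0.75 × 0.6 × 480 × (0.707 × 8) = 1222 N/mm → adequate.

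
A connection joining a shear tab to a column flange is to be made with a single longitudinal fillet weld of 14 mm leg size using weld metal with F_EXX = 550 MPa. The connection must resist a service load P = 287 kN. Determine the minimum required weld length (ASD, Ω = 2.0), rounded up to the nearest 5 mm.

L = 180 mm

Throat t_e = 0.707 × 14 = 9.898 mm.
r_n/Ω = (0.6 × 550 × 9.898) / 2.0 = 1633 N/mm = 1.633 kN/mm.
L_req = P / (r_n/Ω) = 287 / 1.633 = 175.7 mm total.
Round up → use L = 180 mm.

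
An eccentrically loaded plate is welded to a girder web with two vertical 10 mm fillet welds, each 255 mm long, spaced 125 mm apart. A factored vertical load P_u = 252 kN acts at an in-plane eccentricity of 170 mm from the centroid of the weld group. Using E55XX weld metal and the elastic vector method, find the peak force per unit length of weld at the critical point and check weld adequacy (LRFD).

E55XX → F_EXX = 550 MPa.
Total weld length L_w = 510 mm. Treat welds as unit-width lines.
Polar moment about centroid: J = 2[d³/12 + d(b/2)²] = 2[255³/12 + 255×62.5²] = 4756000 mm³.
Direct shear f_v = P/L_w = 252×10³ / 510 = 494.1 N/mm (vertical).
Torsion M = P·e = 252×10³ × 170 = 42840000 N·mm.
Critical point at (x, y) = (62.5, 127.5) from centroid. f_tx = M·y/J = 1149 N/mm; f_ty = M·x/J = 563 N/mm.
Resultant f_max = √[f_tx² + (f_v + f_ty)²] = √[1149² + (494.1 + 563)²] = 1561 N/mm.
Capacity per unit length: φr_n = 0.75 × 0.6 × 550 × (0.707 × 10) = 1750 N/mm.
1561 ≤ 1750 → adequate.

f_max ≈ 1560 N/mm; adequate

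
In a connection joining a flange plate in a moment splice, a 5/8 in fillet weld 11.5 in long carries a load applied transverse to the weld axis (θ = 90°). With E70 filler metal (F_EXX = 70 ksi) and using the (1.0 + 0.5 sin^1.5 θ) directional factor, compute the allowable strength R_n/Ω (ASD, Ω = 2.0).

t_e = 0.707 × 0.625 = 0.4419 in; A_we = 0.4419 × 11.5 = 5.082 in².
Directional factor: 1.0 + 0.5 sin^1.5(90°) = 1.5.
F_nw = 0.6 × 70 × 1.5 = 63 ksi.
R_n/Ω = (63 × 5.082) / 2.0 = 160.1 kip.

R_n/Ω ≈ 160 kip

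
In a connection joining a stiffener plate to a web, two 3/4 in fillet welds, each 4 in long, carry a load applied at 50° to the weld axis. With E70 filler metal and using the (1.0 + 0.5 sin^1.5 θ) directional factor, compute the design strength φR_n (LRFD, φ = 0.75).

φR_n ≈ 178 kip

E70XX → F_EXX = 70 ksi.
t_e = 0.707 × 0.75 = 0.5302 in; A_we = 0.5302 × 8 = 4.242 in².
Directional factor: 1.0 + 0.5 sin^1.5(50°) = 1.335.
F_nw = 0.6 × 70 × 1.335 = 56.08 ksi.
φR_n = 0.75 × 56.08 × 4.242 = 178.4 kip.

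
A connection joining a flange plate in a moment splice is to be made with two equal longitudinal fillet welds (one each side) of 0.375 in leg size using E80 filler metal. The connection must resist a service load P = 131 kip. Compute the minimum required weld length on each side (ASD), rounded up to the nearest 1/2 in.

E80XX → F_EXX = 80 ksi.
Throat t_e = 0.707 × 0.375 = 0.2651 in.
r_n/Ω = (0.6 × 80 × 0.2651) / 2.0 = 6.363 kip/in.
L_req = P / (r_n/Ω) = 131 / 6.363 = 20.59 in total.
Per side: 20.59 / 2 = 10.29 in.
Round up → use L = 10.5 in on each side.

L = 10.5 in on each side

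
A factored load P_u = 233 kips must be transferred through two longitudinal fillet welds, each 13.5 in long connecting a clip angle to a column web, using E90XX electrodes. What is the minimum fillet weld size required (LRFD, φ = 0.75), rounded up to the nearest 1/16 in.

w = 5/16 in

E90XX → F_EXX = 90 ksi.
Total weld length L = 27 in.
Required throat t_e = P_u / (φ × 0.6 F_EXX × L) = 233 / (0.75 × 0.6 × 90 × 27) = 0.2131 in.
Required leg w = t_e / 0.707 = 0.3014 in → use 5/16 in.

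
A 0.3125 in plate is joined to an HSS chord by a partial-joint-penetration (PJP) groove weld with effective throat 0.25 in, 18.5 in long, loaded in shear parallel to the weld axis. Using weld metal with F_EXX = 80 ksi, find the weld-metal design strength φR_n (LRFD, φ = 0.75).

Effective throat (given) t_e = 0.25 in.
A_we = 0.25 × 18.5 = 4.625 in².
F_nw = 0.6 F_EXX = 48 ksi.
φR_n = 0.75 × 48 × 4.625 = 166.5 kips.

φR_n ≈ 166 kips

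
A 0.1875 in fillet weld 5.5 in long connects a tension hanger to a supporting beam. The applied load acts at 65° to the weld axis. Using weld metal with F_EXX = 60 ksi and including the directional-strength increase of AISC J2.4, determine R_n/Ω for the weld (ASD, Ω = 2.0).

t_e = 0.707 × 0.1875 = 0.1326 in; A_we = 0.1326 × 5.5 = 0.7291 in².
Directional factor: 1.0 + 0.5 sin^1.5(65°) = 1.431.
F_nw = 0.6 × 60 × 1.431 = 51.53 ksi.
R_n/Ω = (51.53 × 0.7291) / 2.0 = 18.79 kip.

R_n/Ω ≈ 18.8 kip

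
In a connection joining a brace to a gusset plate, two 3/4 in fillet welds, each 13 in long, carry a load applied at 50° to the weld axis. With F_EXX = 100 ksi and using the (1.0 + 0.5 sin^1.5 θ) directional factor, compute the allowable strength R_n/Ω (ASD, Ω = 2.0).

t_e = 0.707 × 0.75 = 0.5302 in; A_we = 0.5302 × 26 = 13.79 in².
Directional factor: 1.0 + 0.5 sin^1.5(50°) = 1.335.
F_nw = 0.6 × 100 × 1.335 = 80.11 ksi.
R_n/Ω = (80.11 × 13.79) / 2.0 = 552.2 kips.

R_n/Ω ≈ 552 kips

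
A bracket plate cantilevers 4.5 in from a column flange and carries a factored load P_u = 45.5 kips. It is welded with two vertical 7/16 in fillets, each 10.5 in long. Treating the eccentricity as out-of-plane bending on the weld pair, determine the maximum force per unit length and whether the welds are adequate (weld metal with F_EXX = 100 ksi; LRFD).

f_max ≈ 5.98 kip/in; adequate

L_w = 2 × 10.5 = 21 in; section modulus (unit throat) S = 2 × L²/6 = 36.75 in².
Direct shear f_v = P/L_w = 45.5/21 = 2.167 kip/in.
Moment M = P × e = 45.5 × 4.5 = 204.75 kip·in; bending f_b = M/S = 5.571 kip/in.
f_max = √(f_v² + f_b²) = √(2.167² + 5.571²) = 5.978 kip/in.
φr_n = 0.75 × 0.6 × 100 × (0.707 × 0.4375) = 13.92 kip/in → adequate.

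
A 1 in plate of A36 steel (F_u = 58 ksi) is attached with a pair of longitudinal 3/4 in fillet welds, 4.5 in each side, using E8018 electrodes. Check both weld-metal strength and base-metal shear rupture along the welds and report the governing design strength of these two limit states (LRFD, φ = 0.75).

E80XX → F_EXX = 80 ksi.
t_e = 0.707 × 0.75 = 0.5302 in; L = 9 in.
Weld metal: φR_n = 0.75 × 0.6 × 80 × 0.5302 × 9 = 171.8 kip.
Base metal (shear rupture): φR_n = 0.75 × 0.6 × 58 × 1 × 9 = 234.9 kip.
Governing: weld metal.

φR_n ≈ 172 kip (weld metal governs)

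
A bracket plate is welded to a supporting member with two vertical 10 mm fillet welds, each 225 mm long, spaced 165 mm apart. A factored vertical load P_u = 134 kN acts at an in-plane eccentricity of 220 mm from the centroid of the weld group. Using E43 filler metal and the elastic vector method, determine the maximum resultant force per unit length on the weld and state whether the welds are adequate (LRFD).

E43XX → F_EXX = 430 MPa.
Total weld length L_w = 450 mm. Treat welds as unit-width lines.
Polar moment about centroid: J = 2[d³/12 + d(b/2)²] = 2[225³/12 + 225×82.5²] = 4961000 mm³.
Direct shear f_v = P/L_w = 134×10³ / 450 = 297.8 N/mm (vertical).
Torsion M = P·e = 134×10³ × 220 = 29480000 N·mm.
Critical point at (x, y) = (82.5, 112.5) from centroid. f_tx = M·y/J = 668.5 N/mm; f_ty = M·x/J = 490.2 N/mm.
Resultant f_max = √[f_tx² + (f_v + f_ty)²] = √[668.5² + (297.8 + 490.2)²] = 1033 N/mm.
Capacity per unit length: φr_n = 0.75 × 0.6 × 430 × (0.707 × 10) = 1368 N/mm.
1033 ≤ 1368 → adequate.

f_max ≈ 1030 N/mm; adequate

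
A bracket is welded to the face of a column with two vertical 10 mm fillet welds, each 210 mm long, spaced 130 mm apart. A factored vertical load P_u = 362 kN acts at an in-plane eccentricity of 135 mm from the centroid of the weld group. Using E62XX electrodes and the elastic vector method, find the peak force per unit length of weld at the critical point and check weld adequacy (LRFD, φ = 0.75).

f_max ≈ 2390 N/mm; NOT adequate

E62XX → F_EXX = 620 MPa.
Total weld length L_w = 420 mm. Treat welds as unit-width lines.
Polar moment about centroid: J = 2[d³/12 + d(b/2)²] = 2[210³/12 + 210×65²] = 3318000 mm³.
Direct shear f_v = P/L_w = 362×10³ / 420 = 861.9 N/mm (vertical).
Torsion M = P·e = 362×10³ × 135 = 48870000 N·mm.
Critical point at (x, y) = (65, 105) from centroid. f_tx = M·y/J = 1547 N/mm; f_ty = M·x/J = 957.4 N/mm.
Resultant f_max = √[f_tx² + (f_v + f_ty)²] = √[1547² + (861.9 + 957.4)²] = 2388 N/mm.
Capacity per unit length: φr_n = 0.75 × 0.6 × 620 × (0.707 × 10) = 1973 N/mm.
2388 > 1973 → NOT adequate.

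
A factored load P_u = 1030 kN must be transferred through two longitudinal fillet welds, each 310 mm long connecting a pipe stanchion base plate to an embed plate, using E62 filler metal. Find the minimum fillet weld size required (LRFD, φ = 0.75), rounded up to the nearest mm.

w = 9 mm

E62XX → F_EXX = 620 MPa.
Total weld length L = 620 mm.
Required throat t_e = P_u / (φ × 0.6 F_EXX × L) = 1030 / (0.75 × 0.6 × 620 × 620 × 10⁻³) = 5.954 mm.
Required leg w = t_e / 0.707 = 8.422 mm → use 9 mm.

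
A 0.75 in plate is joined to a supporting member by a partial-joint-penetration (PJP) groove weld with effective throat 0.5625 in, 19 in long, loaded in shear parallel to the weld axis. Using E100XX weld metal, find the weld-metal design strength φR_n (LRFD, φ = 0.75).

E100XX → F_EXX = 100 ksi.
Effective throat (given) t_e = 0.5625 in.
A_we = 0.5625 × 19 = 10.69 in².
F_nw = 0.6 F_EXX = 60 ksi.
φR_n = 0.75 × 60 × 10.69 = 480.9 kip.

φR_n ≈ 481 kip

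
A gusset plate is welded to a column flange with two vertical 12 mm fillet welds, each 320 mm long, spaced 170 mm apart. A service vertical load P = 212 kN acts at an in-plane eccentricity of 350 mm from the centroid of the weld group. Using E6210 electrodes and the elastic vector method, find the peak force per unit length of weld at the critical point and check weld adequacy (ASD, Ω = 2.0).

f_max ≈ 1520 N/mm; adequate

E62XX → F_EXX = 620 MPa.
Total weld length L_w = 640 mm. Treat welds as unit-width lines.
Polar moment about centroid: J = 2[d³/12 + d(b/2)²] = 2[320³/12 + 320×85²] = 10090000 mm³.
Direct shear f_v = P/L_w = 212×10³ / 640 = 331.2 N/mm (vertical).
Torsion M = P·e = 212×10³ × 350 = 74200000 N·mm.
Critical point at (x, y) = (85, 160) from centroid. f_tx = M·y/J = 1177 N/mm; f_ty = M·x/J = 625.4 N/mm.
Resultant f_max = √[f_tx² + (f_v + f_ty)²] = √[1177² + (331.2 + 625.4)²] = 1517 N/mm.
Capacity per unit length: r_n/Ω = (1/2.0) × 0.6 × 620 × (0.707 × 12) = 1578 N/mm.
1517 ≤ 1578 → adequate.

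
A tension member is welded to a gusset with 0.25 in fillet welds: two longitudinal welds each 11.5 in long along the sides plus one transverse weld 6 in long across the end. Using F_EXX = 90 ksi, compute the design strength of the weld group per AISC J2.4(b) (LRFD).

φR_n ≈ 208 kips

t_e = 0.707 × 0.25 = 0.1767 in.
R_nwl = 0.6 × 90 × 0.1767 × 23 = 219.5 kips (longitudinal, 2 welds).
R_nwt = 0.6 × 90 × 0.1767 × 6 = 57.27 kips (transverse, base value).
(i) R_nwl + R_nwt = 276.8 kips; (ii) 0.85 R_nwl + 1.5 R_nwt = 272.5 kips.
R_n = max = 276.8 kips [governs: (i)]; φR_n = 207.6 kips.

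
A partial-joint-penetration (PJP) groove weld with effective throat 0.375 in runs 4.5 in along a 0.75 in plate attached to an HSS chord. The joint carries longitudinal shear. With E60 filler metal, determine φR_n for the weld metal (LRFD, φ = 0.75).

φR_n ≈ 45.6 kip

E60XX → F_EXX = 60 ksi.
Effective throat (given) t_e = 0.375 in.
A_we = 0.375 × 4.5 = 1.688 in².
F_nw = 0.6 F_EXX = 36 ksi.
φR_n = 0.75 × 36 × 1.688 = 45.56 kip.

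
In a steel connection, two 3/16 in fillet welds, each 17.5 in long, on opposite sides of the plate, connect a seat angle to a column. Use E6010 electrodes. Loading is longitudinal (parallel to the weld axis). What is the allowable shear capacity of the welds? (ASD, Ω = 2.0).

E60XX → F_EXX = 60 ksi.
Effective throat t_e = 0.707 × 0.1875 = 0.1326 in.
Total length L = 35 in; A_we = 0.1326 × 35 = 4.64 in².
F_nw = 0.6 F_EXX = 0.6 × 60 = 36 ksi.
R_n = 36 × 4.64 = 167 kip; R_n/Ω = 167/2.0 = 83.51 kip.

R_n/Ω ≈ 83.5 kip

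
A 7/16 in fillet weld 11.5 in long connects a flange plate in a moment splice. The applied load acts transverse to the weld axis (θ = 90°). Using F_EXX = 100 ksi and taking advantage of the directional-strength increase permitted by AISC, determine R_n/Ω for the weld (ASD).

t_e = 0.707 × 0.4375 = 0.3093 in; A_we = 0.3093 × 11.5 = 3.557 in².
Directional factor: 1.0 + 0.5 sin^1.5(90°) = 1.5.
F_nw = 0.6 × 100 × 1.5 = 90 ksi.
R_n/Ω = (90 × 3.557) / 2.0 = 160.1 kip.

R_n/Ω ≈ 160 kip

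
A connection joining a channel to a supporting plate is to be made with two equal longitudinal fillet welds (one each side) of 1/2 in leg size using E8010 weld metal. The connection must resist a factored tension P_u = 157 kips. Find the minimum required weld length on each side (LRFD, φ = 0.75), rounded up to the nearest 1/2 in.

E80XX → F_EXX = 80 ksi.
Throat t_e = 0.707 × 0.5 = 0.3535 in.
φr_n = 0.75 × 0.6 × 80 × 0.3535 = 12.73 kips/in.
L_req = P_u / φr_n = 157 / 12.73 = 12.34 in total.
Per side: 12.34 / 2 = 6.168 in.
Round up → use L = 6.5 in on each side.

L = 6.5 in on each side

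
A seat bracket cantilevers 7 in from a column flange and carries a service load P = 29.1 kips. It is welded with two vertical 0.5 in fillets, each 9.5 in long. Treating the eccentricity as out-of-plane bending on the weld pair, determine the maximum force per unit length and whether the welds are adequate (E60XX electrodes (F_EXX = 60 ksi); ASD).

f_max ≈ 6.94 kip/in; NOT adequate

L_w = 2 × 9.5 = 19 in; section modulus (unit throat) S = 2 × L²/6 = 30.08 in².
Direct shear f_v = P/L_w = 29.1/19 = 1.532 kip/in.
Moment M = P × e = 29.1 × 7 = 203.7 kip·in; bending f_b = M/S = 6.771 kip/in.
f_max = √(f_v² + f_b²) = √(1.532² + 6.771²) = 6.942 kip/in.
r_n/Ω = (1/2.0) × 0.6 × 60 × (0.707 × 0.5) = 6.363 kip/in → NOT adequate.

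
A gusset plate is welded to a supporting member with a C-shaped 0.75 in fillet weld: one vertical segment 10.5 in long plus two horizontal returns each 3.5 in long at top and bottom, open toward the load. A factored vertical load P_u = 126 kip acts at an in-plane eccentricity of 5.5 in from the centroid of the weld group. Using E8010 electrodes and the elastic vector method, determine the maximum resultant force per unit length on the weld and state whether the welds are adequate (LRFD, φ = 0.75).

f_max ≈ 17.9 kip/in; adequate

E80XX → F_EXX = 80 ksi.
Total weld length L_w = 17.5 in. Treat welds as unit-width lines.
Centroid: x̄ = 2×3.5×1.75 / 17.5 = 0.7 in from the vertical weld.
Polar moment about centroid: J = I_x + I_y = [10.5³/12 + 2×3.5×5.25²] + [10.5×0.7² + 2(3.5³/12 + 3.5×1.05²)] = 309.4 in³.
Direct shear f_v = P/L_w = 126 / 17.5 = 7.2 kip/in (vertical).
Torsion M = P·e = 126 × 5.5 = 693 kip·in.
Critical point at (x, y) = (2.8, 5.25) from centroid. f_tx = M·y/J = 11.76 kip/in; f_ty = M·x/J = 6.271 kip/in.
Resultant f_max = √[f_tx² + (f_v + f_ty)²] = √[11.76² + (7.2 + 6.271)²] = 17.88 kip/in.
Capacity per unit length: φr_n = 0.75 × 0.6 × 80 × (0.707 × 0.75) = 19.09 kip/in.
17.88 ≤ 19.09 → adequate.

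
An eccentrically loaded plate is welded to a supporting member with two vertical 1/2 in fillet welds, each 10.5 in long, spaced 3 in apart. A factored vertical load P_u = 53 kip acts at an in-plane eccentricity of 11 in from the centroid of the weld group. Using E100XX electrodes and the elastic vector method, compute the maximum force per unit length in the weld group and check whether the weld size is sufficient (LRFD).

f_max ≈ 14.2 kip/in; adequate

E100XX → F_EXX = 100 ksi.
Total weld length L_w = 21 in. Treat welds as unit-width lines.
Polar moment about centroid: J = 2[d³/12 + d(b/2)²] = 2[10.5³/12 + 10.5×1.5²] = 240.2 in³.
Direct shear f_v = P/L_w = 53 / 21 = 2.524 kip/in (vertical).
Torsion M = P·e = 53 × 11 = 583 kip·in.
Critical point at (x, y) = (1.5, 5.25) from centroid. f_tx = M·y/J = 12.74 kip/in; f_ty = M·x/J = 3.641 kip/in.
Resultant f_max = √[f_tx² + (f_v + f_ty)²] = √[12.74² + (2.524 + 3.641)²] = 14.16 kip/in.
Capacity per unit length: φr_n = 0.75 × 0.6 × 100 × (0.707 × 0.5) = 15.91 kip/in.
14.16 ≤ 15.91 → adequate.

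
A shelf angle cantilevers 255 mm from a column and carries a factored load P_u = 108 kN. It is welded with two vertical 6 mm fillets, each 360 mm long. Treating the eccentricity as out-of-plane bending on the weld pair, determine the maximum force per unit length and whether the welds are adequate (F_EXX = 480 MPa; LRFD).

f_max ≈ 655 N/mm; adequate

L_w = 2 × 360 = 720 mm; section modulus (unit throat) S = 2 × L²/6 = 43200 mm².
Direct shear f_v = P/L_w = 108×10³/720 = 150 N/mm.
Moment M = P × e = 108×10³ × 255 = 27540000 N·mm; bending f_b = M/S = 637.5 N/mm.
f_max = √(f_v² + f_b²) = √(150² + 637.5²) = 654.9 N/mm.
φr_n = 0.75 × 0.6 × 480 × (0.707 × 6) = 916.3 N/mm → adequate.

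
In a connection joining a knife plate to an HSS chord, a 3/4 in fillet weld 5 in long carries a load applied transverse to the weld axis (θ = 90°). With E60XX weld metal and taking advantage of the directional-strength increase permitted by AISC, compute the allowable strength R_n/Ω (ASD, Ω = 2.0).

R_n/Ω ≈ 71.6 kips

E60XX → F_EXX = 60 ksi.
t_e = 0.707 × 0.75 = 0.5302 in; A_we = 0.5302 × 5 = 2.651 in².
Directional factor: 1.0 + 0.5 sin^1.5(90°) = 1.5.
F_nw = 0.6 × 60 × 1.5 = 54 ksi.
R_n/Ω = (54 × 2.651) / 2.0 = 71.58 kips.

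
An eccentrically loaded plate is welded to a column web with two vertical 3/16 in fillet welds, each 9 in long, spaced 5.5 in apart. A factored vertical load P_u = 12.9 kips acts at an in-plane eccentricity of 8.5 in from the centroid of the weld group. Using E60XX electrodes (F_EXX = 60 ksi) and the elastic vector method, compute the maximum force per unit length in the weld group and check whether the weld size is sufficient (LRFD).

f_max ≈ 2.69 kip/in; adequate

Total weld length L_w = 18 in. Treat welds as unit-width lines.
Polar moment about centroid: J = 2[d³/12 + d(b/2)²] = 2[9³/12 + 9×2.75²] = 257.6 in³.
Direct shear f_v = P/L_w = 12.9 / 18 = 0.7167 kip/in (vertical).
Torsion M = P·e = 12.9 × 8.5 = 109.65 kip·in.
Critical point at (x, y) = (2.75, 4.5) from centroid. f_tx = M·y/J = 1.915 kip/in; f_ty = M·x/J = 1.17 kip/in.
Resultant f_max = √[f_tx² + (f_v + f_ty)²] = √[1.915² + (0.7167 + 1.17)²] = 2.689 kip/in.
Capacity per unit length: φr_n = 0.75 × 0.6 × 60 × (0.707 × 0.1875) = 3.579 kip/in.
2.689 ≤ 3.579 → adequate.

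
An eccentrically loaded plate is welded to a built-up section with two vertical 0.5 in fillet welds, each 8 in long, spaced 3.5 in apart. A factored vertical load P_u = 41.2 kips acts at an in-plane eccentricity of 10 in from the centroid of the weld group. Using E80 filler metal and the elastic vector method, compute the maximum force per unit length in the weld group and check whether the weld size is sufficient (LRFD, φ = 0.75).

f_max ≈ 14.6 kip/in; NOT adequate

E80XX → F_EXX = 80 ksi.
Total weld length L_w = 16 in. Treat welds as unit-width lines.
Polar moment about centroid: J = 2[d³/12 + d(b/2)²] = 2[8³/12 + 8×1.75²] = 134.3 in³.
Direct shear f_v = P/L_w = 41.2 / 16 = 2.575 kip/in (vertical).
Torsion M = P·e = 41.2 × 10 = 412 kip·in.
Critical point at (x, y) = (1.75, 4) from centroid. f_tx = M·y/J = 12.27 kip/in; f_ty = M·x/J = 5.367 kip/in.
Resultant f_max = √[f_tx² + (f_v + f_ty)²] = √[12.27² + (2.575 + 5.367)²] = 14.61 kip/in.
Capacity per unit length: φr_n = 0.75 × 0.6 × 80 × (0.707 × 0.5) = 12.73 kip/in.
14.61 > 12.73 → NOT adequate.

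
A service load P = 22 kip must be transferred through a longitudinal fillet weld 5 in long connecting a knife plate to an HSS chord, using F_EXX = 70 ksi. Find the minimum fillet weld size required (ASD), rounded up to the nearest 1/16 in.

Total weld length L = 5 in.
Required throat t_e = P × Ω / (0.6 F_EXX × L) = 22 × 2.0 / (0.6 × 70 × 5) = 0.2095 in.
Required leg w = t_e / 0.707 = 0.2964 in → use 5/16 in.

w = 5/16 in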